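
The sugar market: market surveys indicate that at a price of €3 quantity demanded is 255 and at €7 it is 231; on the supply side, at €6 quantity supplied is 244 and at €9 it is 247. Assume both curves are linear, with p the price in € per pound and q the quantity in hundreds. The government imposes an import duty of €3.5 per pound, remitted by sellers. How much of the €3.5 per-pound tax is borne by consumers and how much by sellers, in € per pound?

Demand slope: (231 − 255)/(7 − 3) = -6, so qd = 273 − 6p.
Supply slope: (247 − 244)/(9 − 6) = 1, so qs = p + 238.
Without the tax, 273 − 6p = p + 238 gives 7p = 35, so p* = €5 and q* = 243.
With the tax collected from sellers, supply shifts: qs = (p − 3.5) + 238.
New equilibrium: consumers pay €5.5, sellers receive €2, q = 240. (Wedge: pb − ps = 3.5.)
Burden on consumers: €0.5; on sellers: €3. (They sum to €3.5.)
The less price-elastic side of the market bears the larger share of a per-unit tax.

Consumers bear €0.5 per pound; sellers bear €3 per pound.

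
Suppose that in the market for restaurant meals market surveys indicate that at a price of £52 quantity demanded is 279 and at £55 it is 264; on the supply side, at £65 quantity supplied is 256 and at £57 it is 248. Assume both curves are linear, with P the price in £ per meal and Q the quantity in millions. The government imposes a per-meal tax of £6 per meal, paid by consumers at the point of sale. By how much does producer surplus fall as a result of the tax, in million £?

Producer surplus falls by £1232.5 million.

Demand slope: (264 − 279)/(55 − 52) = -5, so Qd = 539 − 5P.
Supply slope: (248 − 256)/(57 − 65) = 1, so Qs = P + 191.
Before the tax: set 539 − 5P = P + 191 → P* = £58, Q* = 249.
With the tax collected from consumers, demand (in seller-price terms) shifts: Qd = 539 − 5(P + 6).
New equilibrium: consumers pay £59, producers receive £53, Q = 244. (Wedge: Pb − Ps = 6.)
ΔPS is the trapezoid between Q = 244 and Q = 249 of height £5: ½ · (249 + 244) · 5 = £1232.5.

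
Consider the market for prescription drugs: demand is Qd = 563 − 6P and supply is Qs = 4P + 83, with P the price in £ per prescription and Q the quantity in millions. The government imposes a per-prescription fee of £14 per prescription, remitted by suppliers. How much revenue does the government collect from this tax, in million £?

Without the tax, 563 − 6P = 4P + 83 gives 10P = 480, so P* = £48 and Q* = 275.
With the tax collected from suppliers, supply shifts: Qs = 4(P − 14) + 83.
New equilibrium: buyers pay £53.6, suppliers receive £39.6, Q = 241.4. (Wedge: Pb − Ps = 14.)
Revenue = t · Q = 14 · 241.4 = £3379.6.

Tax revenue = £3379.6 million.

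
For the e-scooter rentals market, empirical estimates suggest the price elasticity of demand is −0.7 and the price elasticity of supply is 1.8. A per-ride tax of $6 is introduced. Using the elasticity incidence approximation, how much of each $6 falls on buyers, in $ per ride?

Incidence ratio: buyers' share ≈ εs / (εs + |εd|) = 1.8 / (1.8 + 0.7) = 0.72.
So buyers bear ≈ 0.72 × $6 = $4.32; sellers bear $1.68.

Buyers bear ≈ $4.32 per ride.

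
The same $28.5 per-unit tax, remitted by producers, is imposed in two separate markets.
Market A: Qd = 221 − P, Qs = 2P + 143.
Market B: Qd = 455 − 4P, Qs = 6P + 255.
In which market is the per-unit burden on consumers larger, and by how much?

Market A, by $1.9.

Market A: pre-tax P* = $26, Q* = 195; post-tax Q = 176; per-unit burden on consumers = $19.
Market B: pre-tax P* = $20, Q* = 375; post-tax Q = 306.6; per-unit burden on consumers = $17.1.
Difference: $19 vs $17.1 → market A is larger by $1.9.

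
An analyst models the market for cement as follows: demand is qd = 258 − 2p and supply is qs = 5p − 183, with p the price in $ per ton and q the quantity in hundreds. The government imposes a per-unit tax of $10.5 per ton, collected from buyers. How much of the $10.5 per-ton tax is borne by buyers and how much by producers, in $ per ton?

Buyers bear $7.5 per ton; producers bear $3 per ton.

Before the tax: set 258 − 2p = 5p − 183 → p* = $63, q* = 132.
With the tax collected from buyers, demand (in seller-price terms) shifts: qd = 258 − 2(p + 10.5).
Solving gives q = 117 with buyers paying $70.5 and producers receiving $60 (the $10.5 wedge).
Burden on buyers: $7.5; on producers: $3. (They sum to $10.5.)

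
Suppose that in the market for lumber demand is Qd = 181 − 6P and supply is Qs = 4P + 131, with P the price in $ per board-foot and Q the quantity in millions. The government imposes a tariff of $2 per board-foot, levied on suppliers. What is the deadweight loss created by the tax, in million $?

Before the tax: set 181 − 6P = 4P + 131 → P* = $5, Q* = 151.
With the tax collected from suppliers, supply shifts: Qs = 4(P − 2) + 131.
New equilibrium: consumers pay $5.8, suppliers receive $3.8, Q = 146.2. (Wedge: Pb − Ps = 2.)
Quantity falls by |ΔQ| = |151 − 146.2| = 4.8.
DWL = ½ · t · |ΔQ| = ½ · 2 · 4.8 = $4.8.

Deadweight loss = $4.8 million.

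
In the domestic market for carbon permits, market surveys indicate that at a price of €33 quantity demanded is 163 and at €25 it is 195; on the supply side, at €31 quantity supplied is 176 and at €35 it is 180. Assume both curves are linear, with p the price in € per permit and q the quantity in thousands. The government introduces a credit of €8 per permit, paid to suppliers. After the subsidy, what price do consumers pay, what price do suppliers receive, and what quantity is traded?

Consumers pay €28.4; suppliers receive €36.4; quantity = 181.4.

Demand slope: (195 − 163)/(25 − 33) = -4, so qd = 295 − 4p.
Supply slope: (180 − 176)/(35 − 31) = 1, so qs = p + 145.
Without the subsidy, 295 − 4p = p + 145 gives 5p = 150, so p* = €30 and q* = 175.
With a per-unit subsidy paid to suppliers, each receives p + 8 per unit sold, so supply becomes qs = (p + 8) + 145.
Solving gives q = 181.4 with consumers paying €28.4 and suppliers receiving €36.4 (the €8 wedge).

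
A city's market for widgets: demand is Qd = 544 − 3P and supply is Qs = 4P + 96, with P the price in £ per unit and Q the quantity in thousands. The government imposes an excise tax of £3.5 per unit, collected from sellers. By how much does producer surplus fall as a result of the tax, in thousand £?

Before the tax: set 544 − 3P = 4P + 96 → P* = £64, Q* = 352.
With the tax collected from sellers, supply shifts: Qs = 4(P − 3.5) + 96.
New equilibrium: buyers pay £66, sellers receive £62.5, Q = 346. (Wedge: Pb − Ps = 3.5.)
ΔPS is the trapezoid between Q = 346 and Q = 352 of height £1.5: ½ · (352 + 346) · 1.5 = £523.5.

Producer surplus falls by £523.5 thousand.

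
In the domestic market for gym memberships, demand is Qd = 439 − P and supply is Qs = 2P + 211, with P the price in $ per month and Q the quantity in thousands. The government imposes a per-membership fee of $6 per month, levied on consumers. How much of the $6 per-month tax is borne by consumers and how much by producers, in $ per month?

Without the tax, 439 − P = 2P + 211 gives 3P = 228, so P* = $76 and Q* = 363.
With the tax collected from consumers, demand (in seller-price terms) shifts: Qd = 439 − (P + 6).
Solving gives Q = 359 with consumers paying $80 and producers receiving $74 (the $6 wedge).
Burden on consumers: $4; on producers: $2. (They sum to $6.)
The less price-elastic side of the market bears the larger share of a per-unit tax.

Consumers bear $4 per month; producers bear $2 per month.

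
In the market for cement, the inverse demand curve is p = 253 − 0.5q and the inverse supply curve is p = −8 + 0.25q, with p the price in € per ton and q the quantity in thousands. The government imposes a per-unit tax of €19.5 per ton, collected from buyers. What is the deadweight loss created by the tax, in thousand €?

Deadweight loss = €253.5 thousand.

Rewrite in direct form: qd = 506 − 2p and qs = 4p + 32.
Before the tax: set 506 − 2p = 4p + 32 → p* = €79, q* = 348.
With the tax collected from buyers, demand (in seller-price terms) shifts: qd = 506 − 2(p + 19.5).
New equilibrium: buyers pay €92, suppliers receive €72.5, q = 322. (Wedge: pb − ps = 19.5.)
Quantity falls by |ΔQ| = |348 − 322| = 26.
DWL = ½ · t · |ΔQ| = ½ · 19.5 · 26 = €253.5.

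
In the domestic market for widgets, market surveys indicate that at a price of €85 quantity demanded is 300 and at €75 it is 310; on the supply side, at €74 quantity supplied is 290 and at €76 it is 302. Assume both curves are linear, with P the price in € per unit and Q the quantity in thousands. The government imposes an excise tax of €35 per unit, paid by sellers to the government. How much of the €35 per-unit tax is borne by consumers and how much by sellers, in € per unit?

Consumers bear €30 per unit; sellers bear €5 per unit.

Demand slope: (310 − 300)/(75 − 85) = -1, so Qd = 385 − P.
Supply slope: (302 − 290)/(76 − 74) = 6, so Qs = 6P − 154.
Before the tax: set 385 − P = 6P − 154 → P* = €77, Q* = 308.
With the tax collected from sellers, supply shifts: Qs = 6(P − 35) − 154.
Solving gives Q = 278 with consumers paying €107 and sellers receiving €72 (the €35 wedge).
Burden on consumers: €30; on sellers: €5. (They sum to €35.)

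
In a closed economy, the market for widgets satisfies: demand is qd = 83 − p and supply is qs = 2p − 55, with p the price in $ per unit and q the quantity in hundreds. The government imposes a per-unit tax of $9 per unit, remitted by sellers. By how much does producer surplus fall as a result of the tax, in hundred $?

Before the tax: set 83 − p = 2p − 55 → p* = $46, q* = 37.
With the tax collected from sellers, supply shifts: qs = 2(p − 9) − 55.
New equilibrium: consumers pay $52, sellers receive $43, q = 31. (Wedge: pb − ps = 9.)
ΔPS is the trapezoid between Q = 31 and Q = 37 of height $3: ½ · (37 + 31) · 3 = $102.

Producer surplus falls by $102 hundred.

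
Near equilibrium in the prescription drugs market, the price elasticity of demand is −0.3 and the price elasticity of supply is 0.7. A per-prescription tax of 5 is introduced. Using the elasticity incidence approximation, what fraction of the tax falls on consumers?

Consumers' share ≈ 0.7.

Incidence ratio: consumers' share ≈ εs / (εs + |εd|) = 0.7 / (0.7 + 0.3) = 0.7.
Supply is the more elastic side, so consumers bear the larger share.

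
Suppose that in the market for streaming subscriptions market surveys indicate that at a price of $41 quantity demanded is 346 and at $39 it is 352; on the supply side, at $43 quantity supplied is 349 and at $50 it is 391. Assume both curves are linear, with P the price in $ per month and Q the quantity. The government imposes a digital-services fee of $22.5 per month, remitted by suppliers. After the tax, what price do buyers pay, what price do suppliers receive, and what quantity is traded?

Demand slope: (352 − 346)/(39 − 41) = -3, so Qd = 469 − 3P.
Supply slope: (391 − 349)/(50 − 43) = 6, so Qs = 6P + 91.
Without the tax, 469 − 3P = 6P + 91 gives 9P = 378, so P* = $42 and Q* = 343.
With the tax collected from suppliers, supply shifts: Qs = 6(P − 22.5) + 91.
New equilibrium: buyers pay $57, suppliers receive $34.5, Q = 298. (Wedge: Pb − Ps = 22.5.)
The less price-elastic side of the market bears the larger share of a per-unit tax.

Buyers pay $57; suppliers receive $34.5; quantity = 298.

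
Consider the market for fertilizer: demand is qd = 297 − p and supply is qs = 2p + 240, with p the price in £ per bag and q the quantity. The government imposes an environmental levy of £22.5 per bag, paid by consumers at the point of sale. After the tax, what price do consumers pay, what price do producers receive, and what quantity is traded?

Consumers pay £34; producers receive £11.5; quantity = 263.

Before the tax: set 297 − p = 2p + 240 → p* = £19, q* = 278.
With the tax collected from consumers, demand (in seller-price terms) shifts: qd = 297 − (p + 22.5).
New equilibrium: consumers pay £34, producers receive £11.5, q = 263. (Wedge: pb − ps = 22.5.)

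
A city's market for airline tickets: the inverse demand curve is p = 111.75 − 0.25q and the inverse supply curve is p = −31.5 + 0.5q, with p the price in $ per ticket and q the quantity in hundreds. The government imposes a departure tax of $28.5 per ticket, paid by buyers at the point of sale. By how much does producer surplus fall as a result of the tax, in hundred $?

Producer surplus falls by $3268 hundred.

Inverting to q(p) form: qd = 447 − 4p; qs = 2p + 63.
Without the tax, 447 − 4p = 2p + 63 gives 6p = 384, so p* = $64 and q* = 191.
With the tax collected from buyers, demand (in seller-price terms) shifts: qd = 447 − 4(p + 28.5).
New equilibrium: buyers pay $73.5, sellers receive $45, q = 153. (Wedge: pb − ps = 28.5.)
ΔPS is the trapezoid between Q = 153 and Q = 191 of height $19: ½ · (191 + 153) · 19 = $3268.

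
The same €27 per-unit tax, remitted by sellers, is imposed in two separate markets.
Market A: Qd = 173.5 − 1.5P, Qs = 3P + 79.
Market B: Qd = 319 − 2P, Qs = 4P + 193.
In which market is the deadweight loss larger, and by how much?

Market B, by €121.5.

Market A: pre-tax P* = €21, Q* = 142; post-tax Q = 115; deadweight loss = €364.5.
Market B: pre-tax P* = €21, Q* = 277; post-tax Q = 241; deadweight loss = €486.
Difference: €364.5 vs €486 → market B is larger by €121.5.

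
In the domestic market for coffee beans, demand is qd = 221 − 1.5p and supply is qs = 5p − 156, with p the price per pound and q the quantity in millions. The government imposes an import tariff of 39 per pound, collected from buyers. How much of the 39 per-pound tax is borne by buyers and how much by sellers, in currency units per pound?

Buyers bear 30 per pound; sellers bear 9 per pound.

Without the tax, 221 − 1.5p = 5p − 156 gives 6.5p = 377, so p* = 58 and q* = 134.
With the tax collected from buyers, demand (in seller-price terms) shifts: qd = 221 − 1.5(p + 39).
Solving gives q = 89 with buyers paying 88 and sellers receiving 49 (the 39 wedge).
Burden on buyers: 30; on sellers: 9. (They sum to 39.)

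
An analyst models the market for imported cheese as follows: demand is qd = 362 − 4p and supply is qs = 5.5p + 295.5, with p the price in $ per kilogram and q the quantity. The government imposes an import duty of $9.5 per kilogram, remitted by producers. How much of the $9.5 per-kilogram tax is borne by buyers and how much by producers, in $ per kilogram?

Buyers bear $5.5 per kilogram; producers bear $4 per kilogram.

Before the tax: set 362 − 4p = 5.5p + 295.5 → p* = $7, q* = 334.
With the tax collected from producers, supply shifts: qs = 5.5(p − 9.5) + 295.5.
New equilibrium: buyers pay $12.5, producers receive $3, q = 312. (Wedge: pb − ps = 9.5.)
Burden on buyers: $5.5; on producers: $4. (They sum to $9.5.)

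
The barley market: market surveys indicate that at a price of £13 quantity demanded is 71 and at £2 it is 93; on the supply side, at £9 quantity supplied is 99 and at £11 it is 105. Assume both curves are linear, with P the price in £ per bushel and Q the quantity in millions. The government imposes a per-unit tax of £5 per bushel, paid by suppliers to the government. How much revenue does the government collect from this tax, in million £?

Demand slope: (93 − 71)/(2 − 13) = -2, so Qd = 97 − 2P.
Supply slope: (105 − 99)/(11 − 9) = 3, so Qs = 3P + 72.
Without the tax, 97 − 2P = 3P + 72 gives 5P = 25, so P* = £5 and Q* = 87.
With the tax collected from suppliers, supply shifts: Qs = 3(P − 5) + 72.
New equilibrium: buyers pay £8, suppliers receive £3, Q = 81. (Wedge: Pb − Ps = 5.)
Revenue = t · Q = 5 · 81 = £405.

Tax revenue = £405 million.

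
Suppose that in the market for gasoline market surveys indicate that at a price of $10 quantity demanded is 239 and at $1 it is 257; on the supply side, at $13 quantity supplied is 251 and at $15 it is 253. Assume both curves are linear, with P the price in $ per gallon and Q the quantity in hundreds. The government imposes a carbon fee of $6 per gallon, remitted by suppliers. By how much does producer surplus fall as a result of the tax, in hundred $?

Demand slope: (257 − 239)/(1 − 10) = -2, so Qd = 259 − 2P.
Supply slope: (253 − 251)/(15 − 13) = 1, so Qs = P + 238.
Without the tax, 259 − 2P = P + 238 gives 3P = 21, so P* = $7 and Q* = 245.
With the tax collected from suppliers, supply shifts: Qs = (P − 6) + 238.
New equilibrium: consumers pay $9, suppliers receive $3, Q = 241. (Wedge: Pb − Ps = 6.)
ΔPS is the trapezoid between Q = 241 and Q = 245 of height $4: ½ · (245 + 241) · 4 = $972.

Producer surplus falls by $972 hundred.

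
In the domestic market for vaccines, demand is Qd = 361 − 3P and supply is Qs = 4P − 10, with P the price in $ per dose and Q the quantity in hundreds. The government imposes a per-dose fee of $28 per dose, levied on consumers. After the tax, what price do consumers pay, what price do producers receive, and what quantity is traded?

Consumers pay $69; producers receive $41; quantity = 154.

Without the tax, 361 − 3P = 4P − 10 gives 7P = 371, so P* = $53 and Q* = 202.
With the tax collected from consumers, demand (in seller-price terms) shifts: Qd = 361 − 3(P + 28).
New equilibrium: consumers pay $69, producers receive $41, Q = 154. (Wedge: Pb − Ps = 28.)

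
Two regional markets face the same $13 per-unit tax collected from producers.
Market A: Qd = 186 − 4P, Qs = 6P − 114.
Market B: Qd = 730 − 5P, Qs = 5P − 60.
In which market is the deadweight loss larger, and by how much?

Market B, by $8.45.

Market A: pre-tax P* = $30, Q* = 66; post-tax Q = 34.8; deadweight loss = $202.8.
Market B: pre-tax P* = $79, Q* = 335; post-tax Q = 302.5; deadweight loss = $211.25.
Difference: $202.8 vs $211.25 → market B is larger by $8.45.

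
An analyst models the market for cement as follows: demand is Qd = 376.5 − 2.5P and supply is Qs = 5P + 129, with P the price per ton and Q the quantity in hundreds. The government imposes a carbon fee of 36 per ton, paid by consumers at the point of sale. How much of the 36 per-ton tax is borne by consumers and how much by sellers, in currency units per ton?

Consumers bear 24 per ton; sellers bear 12 per ton.

Before the tax: set 376.5 − 2.5P = 5P + 129 → P* = 33, Q* = 294.
With the tax collected from consumers, demand (in seller-price terms) shifts: Qd = 376.5 − 2.5(P + 36).
Solving gives Q = 234 with consumers paying 57 and sellers receiving 21 (the 36 wedge).
Burden on consumers: 24; on sellers: 12. (They sum to 36.)
The less price-elastic side of the market bears the larger share of a per-unit tax.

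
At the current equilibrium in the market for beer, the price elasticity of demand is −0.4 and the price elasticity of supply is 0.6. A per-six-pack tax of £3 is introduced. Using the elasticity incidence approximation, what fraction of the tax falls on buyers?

Buyers' share ≈ 0.6.

Incidence ratio: buyers' share ≈ εs / (εs + |εd|) = 0.6 / (0.6 + 0.4) = 0.6.
Supply is the more elastic side, so buyers bear the larger share.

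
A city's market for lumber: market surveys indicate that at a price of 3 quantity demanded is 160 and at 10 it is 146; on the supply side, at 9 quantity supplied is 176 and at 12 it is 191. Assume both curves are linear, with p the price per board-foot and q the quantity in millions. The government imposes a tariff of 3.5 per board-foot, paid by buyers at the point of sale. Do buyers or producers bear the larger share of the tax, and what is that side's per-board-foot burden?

Demand slope: (146 − 160)/(10 − 3) = -2, so qd = 166 − 2p.
Supply slope: (191 − 176)/(12 − 9) = 5, so qs = 5p + 131.
Before the tax: set 166 − 2p = 5p + 131 → p* = 5, q* = 156.
With the tax collected from buyers, demand (in seller-price terms) shifts: qd = 166 − 2(p + 3.5).
Solving gives q = 151 with buyers paying 7.5 and producers receiving 4 (the 3.5 wedge).
Per-board-foot burden: buyers 2.5, producers 1.
Buyers take the larger share because demand is less price-elastic here (demand slope 2 vs supply slope 5).
The less price-elastic side of the market bears the larger share of a per-unit tax.

Buyers bear the larger share: 2.5 per board-foot.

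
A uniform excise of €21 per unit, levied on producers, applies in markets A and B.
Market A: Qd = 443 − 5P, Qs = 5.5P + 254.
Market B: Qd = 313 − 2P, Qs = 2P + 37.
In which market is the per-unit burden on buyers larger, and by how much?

Market A, by €0.5.

Market A: pre-tax P* = €18, Q* = 353; post-tax Q = 298; per-unit burden on buyers = €11.
Market B: pre-tax P* = €69, Q* = 175; post-tax Q = 154; per-unit burden on buyers = €10.5.
Difference: €11 vs €10.5 → market A is larger by €0.5.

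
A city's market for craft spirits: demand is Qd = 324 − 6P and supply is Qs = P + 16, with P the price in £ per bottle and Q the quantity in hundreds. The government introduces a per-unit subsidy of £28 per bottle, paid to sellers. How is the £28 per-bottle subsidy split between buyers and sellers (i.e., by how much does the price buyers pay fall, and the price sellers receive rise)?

Without the subsidy, 324 − 6P = P + 16 gives 7P = 308, so P* = £44 and Q* = 60.
With a per-unit subsidy paid to sellers, each receives P + 28 per unit sold, so supply becomes Qs = (P + 28) + 16.
New equilibrium: buyers pay £40, sellers receive £68, Q = 84. (Wedge: Pb − Ps = −28.)
Gain to buyers: £4; to sellers: £24. (They sum to £28.)

Buyers gain £4 per bottle; sellers gain £24 per bottle.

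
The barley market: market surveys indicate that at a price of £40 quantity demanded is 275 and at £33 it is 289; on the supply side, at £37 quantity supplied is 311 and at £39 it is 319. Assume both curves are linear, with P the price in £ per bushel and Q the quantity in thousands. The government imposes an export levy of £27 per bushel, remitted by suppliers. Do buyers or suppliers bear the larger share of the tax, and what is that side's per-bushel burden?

Demand slope: (289 − 275)/(33 − 40) = -2, so Qd = 355 − 2P.
Supply slope: (319 − 311)/(39 − 37) = 4, so Qs = 4P + 163.
Without the tax, 355 − 2P = 4P + 163 gives 6P = 192, so P* = £32 and Q* = 291.
With the tax collected from suppliers, supply shifts: Qs = 4(P − 27) + 163.
Solving gives Q = 255 with buyers paying £50 and suppliers receiving £23 (the £27 wedge).
Per-bushel burden: buyers £18, suppliers £9.
Buyers take the larger share because demand is less price-elastic here (demand slope 2 vs supply slope 4).
The less price-elastic side of the market bears the larger share of a per-unit tax.

Buyers bear the larger share: £18 per bushel.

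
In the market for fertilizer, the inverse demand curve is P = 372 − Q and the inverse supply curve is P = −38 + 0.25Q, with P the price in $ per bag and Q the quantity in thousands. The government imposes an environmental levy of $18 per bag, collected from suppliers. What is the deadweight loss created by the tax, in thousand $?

Inverting to Q(P) form: Qd = 372 − P; Qs = 4P + 152.
Before the tax: set 372 − P = 4P + 152 → P* = $44, Q* = 328.
With the tax collected from suppliers, supply shifts: Qs = 4(P − 18) + 152.
New equilibrium: consumers pay $58.4, suppliers receive $40.4, Q = 313.6. (Wedge: Pb − Ps = 18.)
Quantity falls by |ΔQ| = |328 − 313.6| = 14.4.
DWL = ½ · t · |ΔQ| = ½ · 18 · 14.4 = $129.6.

Deadweight loss = $129.6 thousand.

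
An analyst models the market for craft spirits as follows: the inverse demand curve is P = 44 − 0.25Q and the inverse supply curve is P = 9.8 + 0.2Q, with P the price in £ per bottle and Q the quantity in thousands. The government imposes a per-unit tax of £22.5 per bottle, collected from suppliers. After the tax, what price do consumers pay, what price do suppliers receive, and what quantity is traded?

Rewrite in direct form: Qd = 176 − 4P and Qs = 5P − 49.
Before the tax: set 176 − 4P = 5P − 49 → P* = £25, Q* = 76.
With the tax collected from suppliers, supply shifts: Qs = 5(P − 22.5) − 49.
New equilibrium: consumers pay £37.5, suppliers receive £15, Q = 26. (Wedge: Pb − Ps = 22.5.)

Consumers pay £37.5; suppliers receive £15; quantity = 26.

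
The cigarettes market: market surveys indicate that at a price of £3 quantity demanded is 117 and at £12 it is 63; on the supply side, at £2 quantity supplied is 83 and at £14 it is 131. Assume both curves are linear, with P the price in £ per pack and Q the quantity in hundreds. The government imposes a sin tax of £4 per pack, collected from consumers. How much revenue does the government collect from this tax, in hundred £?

Demand slope: (63 − 117)/(12 − 3) = -6, so Qd = 135 − 6P.
Supply slope: (131 − 83)/(14 − 2) = 4, so Qs = 4P + 75.
Before the tax: set 135 − 6P = 4P + 75 → P* = £6, Q* = 99.
With the tax collected from consumers, demand (in seller-price terms) shifts: Qd = 135 − 6(P + 4).
Solving gives Q = 89.4 with consumers paying £7.6 and producers receiving £3.6 (the £4 wedge).
Revenue = t · Q = 4 · 89.4 = £357.6.

Tax revenue = £357.6 hundred.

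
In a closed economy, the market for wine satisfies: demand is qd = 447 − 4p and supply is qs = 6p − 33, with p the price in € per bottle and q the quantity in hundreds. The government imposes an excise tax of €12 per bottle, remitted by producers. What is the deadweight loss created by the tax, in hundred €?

Without the tax, 447 − 4p = 6p − 33 gives 10p = 480, so p* = €48 and q* = 255.
With the tax collected from producers, supply shifts: qs = 6(p − 12) − 33.
New equilibrium: buyers pay €55.2, producers receive €43.2, q = 226.2. (Wedge: pb − ps = 12.)
Quantity falls by |ΔQ| = |255 − 226.2| = 28.8.
DWL = ½ · t · |ΔQ| = ½ · 12 · 28.8 = €172.8.

Deadweight loss = €172.8 hundred.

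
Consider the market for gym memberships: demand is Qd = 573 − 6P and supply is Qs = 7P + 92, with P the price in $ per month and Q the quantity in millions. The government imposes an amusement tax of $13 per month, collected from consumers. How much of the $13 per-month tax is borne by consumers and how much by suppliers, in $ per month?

Consumers bear $7 per month; suppliers bear $6 per month.

Without the tax, 573 − 6P = 7P + 92 gives 13P = 481, so P* = $37 and Q* = 351.
With the tax collected from consumers, demand (in seller-price terms) shifts: Qd = 573 − 6(P + 13).
Solving gives Q = 309 with consumers paying $44 and suppliers receiving $31 (the $13 wedge).
Burden on consumers: $7; on suppliers: $6. (They sum to $13.)
The less price-elastic side of the market bears the larger share of a per-unit tax.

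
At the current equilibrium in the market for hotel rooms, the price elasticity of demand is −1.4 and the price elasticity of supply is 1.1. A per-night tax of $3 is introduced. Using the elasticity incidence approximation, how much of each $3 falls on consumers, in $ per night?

Consumers bear ≈ $1.32 per night.

Incidence ratio: consumers' share ≈ εs / (εs + |εd|) = 1.1 / (1.1 + 1.4) = 0.44.
So consumers bear ≈ 0.44 × $3 = $1.32; suppliers bear $1.68.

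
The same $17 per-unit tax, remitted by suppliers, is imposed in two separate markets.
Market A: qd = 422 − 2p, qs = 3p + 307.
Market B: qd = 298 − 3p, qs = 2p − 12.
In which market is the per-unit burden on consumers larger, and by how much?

Market A, by $3.4.

Market A: pre-tax p* = $23, q* = 376; post-tax q = 355.6; per-unit burden on consumers = $10.2.
Market B: pre-tax p* = $62, q* = 112; post-tax q = 91.6; per-unit burden on consumers = $6.8.
Difference: $10.2 vs $6.8 → market A is larger by $3.4.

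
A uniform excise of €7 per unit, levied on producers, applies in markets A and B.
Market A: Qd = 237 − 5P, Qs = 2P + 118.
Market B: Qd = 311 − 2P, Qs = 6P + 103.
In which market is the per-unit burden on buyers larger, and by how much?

Market B, by €3.25.

Market A: pre-tax P* = €17, Q* = 152; post-tax Q = 142; per-unit burden on buyers = €2.
Market B: pre-tax P* = €26, Q* = 259; post-tax Q = 248.5; per-unit burden on buyers = €5.25.
Difference: €2 vs €5.25 → market B is larger by €3.25.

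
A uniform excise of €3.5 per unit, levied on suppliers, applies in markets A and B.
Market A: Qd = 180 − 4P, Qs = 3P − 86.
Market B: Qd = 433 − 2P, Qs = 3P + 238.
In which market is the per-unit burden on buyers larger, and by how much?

Market A: pre-tax P* = €38, Q* = 28; post-tax Q = 22; per-unit burden on buyers = €1.5.
Market B: pre-tax P* = €39, Q* = 355; post-tax Q = 350.8; per-unit burden on buyers = €2.1.
Difference: €1.5 vs €2.1 → market B is larger by €0.6.

Market B, by €0.6.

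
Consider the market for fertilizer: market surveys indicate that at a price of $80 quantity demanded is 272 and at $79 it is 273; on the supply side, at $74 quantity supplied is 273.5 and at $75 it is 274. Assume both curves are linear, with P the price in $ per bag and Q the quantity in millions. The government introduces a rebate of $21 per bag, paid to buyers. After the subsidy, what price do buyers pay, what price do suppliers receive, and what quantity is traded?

Buyers pay $70; suppliers receive $91; quantity = 282.

Demand slope: (273 − 272)/(79 − 80) = -1, so Qd = 352 − P.
Supply slope: (274 − 273.5)/(75 − 74) = 0.5, so Qs = 0.5P + 236.5.
Without the subsidy, 352 − P = 0.5P + 236.5 gives 1.5P = 115.5, so P* = $77 and Q* = 275.
With a per-unit subsidy paid to buyers, each effectively pays P − 21, so demand becomes Qd = 352 − (P − 21).
Solving gives Q = 282 with buyers paying $70 and suppliers receiving $91 (the $21 wedge).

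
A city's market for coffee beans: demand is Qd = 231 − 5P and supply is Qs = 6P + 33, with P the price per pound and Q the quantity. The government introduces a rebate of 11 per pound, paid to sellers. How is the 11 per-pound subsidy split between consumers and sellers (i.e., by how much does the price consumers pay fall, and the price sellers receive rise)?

Consumers gain 6 per pound; sellers gain 5 per pound.

Without the subsidy, 231 − 5P = 6P + 33 gives 11P = 198, so P* = 18 and Q* = 141.
With a per-unit subsidy paid to sellers, each receives P + 11 per unit sold, so supply becomes Qs = 6(P + 11) + 33.
New equilibrium: consumers pay 12, sellers receive 23, Q = 171. (Wedge: Pb − Ps = −11.)
Gain to consumers: 6; to sellers: 5. (They sum to 11.)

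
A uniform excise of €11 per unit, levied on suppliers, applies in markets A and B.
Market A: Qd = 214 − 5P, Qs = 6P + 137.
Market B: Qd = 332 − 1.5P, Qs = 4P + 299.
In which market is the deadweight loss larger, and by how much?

Market A: pre-tax P* = €7, Q* = 179; post-tax Q = 149; deadweight loss = €165.
Market B: pre-tax P* = €6, Q* = 323; post-tax Q = 311; deadweight loss = €66.
Difference: €165 vs €66 → market A is larger by €99.

Market A, by €99.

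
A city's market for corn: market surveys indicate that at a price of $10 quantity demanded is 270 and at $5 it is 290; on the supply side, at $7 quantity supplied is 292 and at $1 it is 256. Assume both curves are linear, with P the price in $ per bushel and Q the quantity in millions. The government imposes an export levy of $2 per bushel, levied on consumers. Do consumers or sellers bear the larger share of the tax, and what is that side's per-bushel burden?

Consumers bear the larger share: $1.2 per bushel.

Demand slope: (290 − 270)/(5 − 10) = -4, so Qd = 310 − 4P.
Supply slope: (256 − 292)/(1 − 7) = 6, so Qs = 6P + 250.
Without the tax, 310 − 4P = 6P + 250 gives 10P = 60, so P* = $6 and Q* = 286.
With the tax collected from consumers, demand (in seller-price terms) shifts: Qd = 310 − 4(P + 2).
Solving gives Q = 281.2 with consumers paying $7.2 and sellers receiving $5.2 (the $2 wedge).
Per-bushel burden: consumers $1.2, sellers $0.8.
Consumers take the larger share because demand is less price-elastic here (demand slope 4 vs supply slope 6).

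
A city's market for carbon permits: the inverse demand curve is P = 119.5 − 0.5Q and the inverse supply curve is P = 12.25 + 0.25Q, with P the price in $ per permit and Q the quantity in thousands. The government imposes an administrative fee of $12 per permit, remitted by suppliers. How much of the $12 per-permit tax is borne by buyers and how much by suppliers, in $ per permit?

Buyers bear $8 per permit; suppliers bear $4 per permit.

Inverting to Q(P) form: Qd = 239 − 2P; Qs = 4P − 49.
Without the tax, 239 − 2P = 4P − 49 gives 6P = 288, so P* = $48 and Q* = 143.
With the tax collected from suppliers, supply shifts: Qs = 4(P − 12) − 49.
Solving gives Q = 127 with buyers paying $56 and suppliers receiving $44 (the $12 wedge).
Burden on buyers: $8; on suppliers: $4. (They sum to $12.)
The less price-elastic side of the market bears the larger share of a per-unit tax.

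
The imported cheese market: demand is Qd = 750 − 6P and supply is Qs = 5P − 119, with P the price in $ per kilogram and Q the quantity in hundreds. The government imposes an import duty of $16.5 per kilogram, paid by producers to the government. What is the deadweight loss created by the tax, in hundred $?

Deadweight loss = $371.25 hundred.

Before the tax: set 750 − 6P = 5P − 119 → P* = $79, Q* = 276.
With the tax collected from producers, supply shifts: Qs = 5(P − 16.5) − 119.
New equilibrium: buyers pay $86.5, producers receive $70, Q = 231. (Wedge: Pb − Ps = 16.5.)
Quantity falls by |ΔQ| = |276 − 231| = 45.
DWL = ½ · t · |ΔQ| = ½ · 16.5 · 45 = $371.25.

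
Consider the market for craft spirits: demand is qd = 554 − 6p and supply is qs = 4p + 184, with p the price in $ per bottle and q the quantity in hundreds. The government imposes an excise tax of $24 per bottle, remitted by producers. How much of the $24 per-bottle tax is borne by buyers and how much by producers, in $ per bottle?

Without the tax, 554 − 6p = 4p + 184 gives 10p = 370, so p* = $37 and q* = 332.
With the tax collected from producers, supply shifts: qs = 4(p − 24) + 184.
Solving gives q = 274.4 with buyers paying $46.6 and producers receiving $22.6 (the $24 wedge).
Burden on buyers: $9.6; on producers: $14.4. (They sum to $24.)
The less price-elastic side of the market bears the larger share of a per-unit tax.

Buyers bear $9.6 per bottle; producers bear $14.4 per bottle.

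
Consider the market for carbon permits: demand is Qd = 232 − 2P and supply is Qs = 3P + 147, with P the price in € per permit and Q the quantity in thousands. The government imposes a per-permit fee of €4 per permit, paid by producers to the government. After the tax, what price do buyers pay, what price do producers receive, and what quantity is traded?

Buyers pay €19.4; producers receive €15.4; quantity = 193.2.

Without the tax, 232 − 2P = 3P + 147 gives 5P = 85, so P* = €17 and Q* = 198.
With the tax collected from producers, supply shifts: Qs = 3(P − 4) + 147.
Solving gives Q = 193.2 with buyers paying €19.4 and producers receiving €15.4 (the €4 wedge).
The less price-elastic side of the market bears the larger share of a per-unit tax.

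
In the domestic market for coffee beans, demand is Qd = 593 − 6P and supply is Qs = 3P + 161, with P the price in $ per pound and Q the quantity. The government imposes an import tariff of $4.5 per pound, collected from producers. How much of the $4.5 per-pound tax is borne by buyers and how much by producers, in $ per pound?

Without the tax, 593 − 6P = 3P + 161 gives 9P = 432, so P* = $48 and Q* = 305.
With the tax collected from producers, supply shifts: Qs = 3(P − 4.5) + 161.
Solving gives Q = 296 with buyers paying $49.5 and producers receiving $45 (the $4.5 wedge).
Burden on buyers: $1.5; on producers: $3. (They sum to $4.5.)

Buyers bear $1.5 per pound; producers bear $3 per pound.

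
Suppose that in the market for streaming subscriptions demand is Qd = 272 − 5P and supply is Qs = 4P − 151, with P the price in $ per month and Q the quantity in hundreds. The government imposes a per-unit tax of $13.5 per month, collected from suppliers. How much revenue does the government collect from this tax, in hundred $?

Without the tax, 272 − 5P = 4P − 151 gives 9P = 423, so P* = $47 and Q* = 37.
With the tax collected from suppliers, supply shifts: Qs = 4(P − 13.5) − 151.
Solving gives Q = 7 with consumers paying $53 and suppliers receiving $39.5 (the $13.5 wedge).
Revenue = t · Q = 13.5 · 7 = $94.5.

Tax revenue = $94.5 hundred.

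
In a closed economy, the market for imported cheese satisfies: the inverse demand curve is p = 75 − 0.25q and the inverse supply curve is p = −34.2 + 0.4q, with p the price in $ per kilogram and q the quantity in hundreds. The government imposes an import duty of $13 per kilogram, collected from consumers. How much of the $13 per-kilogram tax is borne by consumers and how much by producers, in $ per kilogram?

Inverting to q(p) form: qd = 300 − 4p; qs = 2.5p + 85.5.
Without the tax, 300 − 4p = 2.5p + 85.5 gives 6.5p = 214.5, so p* = $33 and q* = 168.
With the tax collected from consumers, demand (in seller-price terms) shifts: qd = 300 − 4(p + 13).
New equilibrium: consumers pay $38, producers receive $25, q = 148. (Wedge: pb − ps = 13.)
Burden on consumers: $5; on producers: $8. (They sum to $13.)
The less price-elastic side of the market bears the larger share of a per-unit tax.

Consumers bear $5 per kilogram; producers bear $8 per kilogram.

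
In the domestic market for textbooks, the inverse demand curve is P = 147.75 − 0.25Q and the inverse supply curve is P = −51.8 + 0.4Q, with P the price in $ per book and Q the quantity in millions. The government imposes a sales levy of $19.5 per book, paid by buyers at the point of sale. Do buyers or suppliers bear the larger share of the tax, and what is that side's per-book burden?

Inverting to Q(P) form: Qd = 591 − 4P; Qs = 2.5P + 129.5.
Without the tax, 591 − 4P = 2.5P + 129.5 gives 6.5P = 461.5, so P* = $71 and Q* = 307.
With the tax collected from buyers, demand (in seller-price terms) shifts: Qd = 591 − 4(P + 19.5).
New equilibrium: buyers pay $78.5, suppliers receive $59, Q = 277. (Wedge: Pb − Ps = 19.5.)
Per-book burden: buyers $7.5, suppliers $12.
Suppliers take the larger share because supply is less price-elastic here (demand slope 4 vs supply slope 2.5).

Suppliers bear the larger share: $12 per book.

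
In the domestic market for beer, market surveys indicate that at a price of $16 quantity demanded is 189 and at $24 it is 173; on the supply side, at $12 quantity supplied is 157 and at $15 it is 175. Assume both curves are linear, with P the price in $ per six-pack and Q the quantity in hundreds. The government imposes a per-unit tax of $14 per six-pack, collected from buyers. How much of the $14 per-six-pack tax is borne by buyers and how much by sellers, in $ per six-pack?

Buyers bear $10.5 per six-pack; sellers bear $3.5 per six-pack.

Demand slope: (173 − 189)/(24 − 16) = -2, so Qd = 221 − 2P.
Supply slope: (175 − 157)/(15 − 12) = 6, so Qs = 6P + 85.
Without the tax, 221 − 2P = 6P + 85 gives 8P = 136, so P* = $17 and Q* = 187.
With the tax collected from buyers, demand (in seller-price terms) shifts: Qd = 221 − 2(P + 14).
Solving gives Q = 166 with buyers paying $27.5 and sellers receiving $13.5 (the $14 wedge).
Burden on buyers: $10.5; on sellers: $3.5. (They sum to $14.)
The less price-elastic side of the market bears the larger share of a per-unit tax.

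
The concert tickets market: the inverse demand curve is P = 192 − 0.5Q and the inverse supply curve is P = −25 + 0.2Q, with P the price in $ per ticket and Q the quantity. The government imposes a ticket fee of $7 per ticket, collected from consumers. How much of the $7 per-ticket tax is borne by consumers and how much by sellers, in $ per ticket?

Consumers bear $5 per ticket; sellers bear $2 per ticket.

Inverting to Q(P) form: Qd = 384 − 2P; Qs = 5P + 125.
Before the tax: set 384 − 2P = 5P + 125 → P* = $37, Q* = 310.
With the tax collected from consumers, demand (in seller-price terms) shifts: Qd = 384 − 2(P + 7).
New equilibrium: consumers pay $42, sellers receive $35, Q = 300. (Wedge: Pb − Ps = 7.)
Burden on consumers: $5; on sellers: $2. (They sum to $7.)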